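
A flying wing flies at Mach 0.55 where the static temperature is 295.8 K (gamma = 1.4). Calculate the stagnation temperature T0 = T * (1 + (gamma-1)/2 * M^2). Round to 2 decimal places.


Step 1: (gamma-1)/2 = 0.2
Step 2: M^2 = 0.3025
Step 3: 1 + 0.2 * 0.3025 = 1.0605
Step 4: T0 = 295.8 * 1.0605 = 313.70 K

313.70


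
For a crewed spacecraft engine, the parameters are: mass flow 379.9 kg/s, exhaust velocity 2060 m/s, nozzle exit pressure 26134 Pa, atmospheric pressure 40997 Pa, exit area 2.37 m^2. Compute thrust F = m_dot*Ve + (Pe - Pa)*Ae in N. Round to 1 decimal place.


Step 1: Momentum thrust = m_dot * Ve = 379.9 * 2060 = 782594.0 N
Step 2: Pressure thrust = (Pe - Pa) * Ae = (26134 - 40997) * 2.37 = -35225.31 N
Step 3: Total thrust F = 782594.0 + -35225.31 = 747368.7 N

747368.7


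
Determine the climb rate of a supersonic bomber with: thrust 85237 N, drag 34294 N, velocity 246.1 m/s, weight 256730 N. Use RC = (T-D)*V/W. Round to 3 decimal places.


Step 1: Excess thrust = T - D = 85237 - 34294 = 50943 N
Step 2: Excess power = 50943 * 246.1 = 12537072.3 W
Step 3: RC = 12537072.3 / 256730 = 48.834 m/s

48.834


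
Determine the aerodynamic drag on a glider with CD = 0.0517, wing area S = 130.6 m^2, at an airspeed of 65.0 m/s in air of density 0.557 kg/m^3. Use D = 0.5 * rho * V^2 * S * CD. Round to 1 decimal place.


Step 1: Dynamic pressure q = 0.5 * 0.557 * 65.0^2 = 1176.6625 Pa
Step 2: Drag D = q * S * CD = 1176.6625 * 130.6 * 0.0517
Step 3: D = 7944.8 N

7944.8


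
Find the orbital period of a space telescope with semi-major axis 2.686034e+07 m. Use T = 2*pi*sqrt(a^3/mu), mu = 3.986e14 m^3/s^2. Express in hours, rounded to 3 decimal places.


Step 1: a^3 / mu = 1.937914e+22 / 3.986e14 = 4.861801e+07
Step 2: sqrt(4.861801e+07) = 6972.662 s
Step 3: T = 2*pi * 6972.662 = 43810.53 s
Step 4: T in hours = 43810.53 / 3600 = 12.170 hours

12.170


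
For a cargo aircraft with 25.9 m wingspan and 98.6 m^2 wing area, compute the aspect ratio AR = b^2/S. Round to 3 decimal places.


Step 1: b^2 = 25.9^2 = 670.81
Step 2: AR = 670.81 / 98.6 = 6.803

6.803


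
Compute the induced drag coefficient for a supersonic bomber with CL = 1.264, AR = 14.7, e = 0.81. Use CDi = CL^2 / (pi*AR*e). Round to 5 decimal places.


Step 1: CL^2 = 1.264^2 = 1.597696
Step 2: pi * AR * e = 3.14159 * 14.7 * 0.81 = 37.406944
Step 3: CDi = 1.597696 / 37.406944 = 0.04271

0.04271


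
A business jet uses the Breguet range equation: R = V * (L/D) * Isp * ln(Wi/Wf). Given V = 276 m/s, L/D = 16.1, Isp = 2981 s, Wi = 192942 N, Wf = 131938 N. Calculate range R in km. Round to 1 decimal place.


Step 1: Coefficient = V * (L/D) * Isp = 276 * 16.1 * 2981 = 13246371.6 m
Step 2: Wi/Wf = 192942 / 131938 = 1.462369
Step 3: ln(1.462369) = 0.380058
Step 4: R = 13246371.6 * 0.380058 = 5034383.0 m = 5034.4 km

5034.4


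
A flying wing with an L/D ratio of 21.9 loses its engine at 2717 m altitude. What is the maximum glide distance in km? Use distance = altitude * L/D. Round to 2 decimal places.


Step 1: Glide distance = altitude * L/D = 2717 * 21.9 = 59502.3 m
Step 2: Convert to km: 59502.3 / 1000 = 59.50 km

59.50


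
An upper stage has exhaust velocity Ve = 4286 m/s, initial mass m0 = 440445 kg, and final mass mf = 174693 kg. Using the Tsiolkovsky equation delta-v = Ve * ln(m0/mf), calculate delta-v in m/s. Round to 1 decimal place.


Step 1: Mass ratio m0/mf = 440445 / 174693 = 2.521252
Step 2: ln(2.521252) = 0.924755
Step 3: delta-v = 4286 * 0.924755 = 3963.5 m/s

3963.5


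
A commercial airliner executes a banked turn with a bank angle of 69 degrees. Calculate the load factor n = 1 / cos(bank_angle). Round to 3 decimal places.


Step 1: Convert 69 degrees to radians = 1.204277
Step 2: cos(69 deg) = 0.358368
Step 3: n = 1 / 0.358368 = 2.790

2.790


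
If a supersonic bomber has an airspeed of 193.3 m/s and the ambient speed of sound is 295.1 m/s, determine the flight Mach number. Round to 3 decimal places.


Step 1: M = V / a = 193.3 / 295.1
Step 2: M = 0.655

0.655


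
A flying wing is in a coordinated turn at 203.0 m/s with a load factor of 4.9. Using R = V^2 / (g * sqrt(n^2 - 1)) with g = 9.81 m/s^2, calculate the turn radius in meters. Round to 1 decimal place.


Step 1: V^2 = 203.0^2 = 41209.0
Step 2: n^2 - 1 = 4.9^2 - 1 = 23.01
Step 3: sqrt(23.01) = 4.796874
Step 4: R = 41209.0 / (9.81 * 4.796874) = 875.7 m

875.7


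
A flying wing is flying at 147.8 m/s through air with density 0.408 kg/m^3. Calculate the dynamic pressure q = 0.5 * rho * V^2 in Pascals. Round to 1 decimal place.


Step 1: V^2 = 147.8^2 = 21844.84
Step 2: q = 0.5 * 0.408 * 21844.84
Step 3: q = 4456.3 Pa

4456.3


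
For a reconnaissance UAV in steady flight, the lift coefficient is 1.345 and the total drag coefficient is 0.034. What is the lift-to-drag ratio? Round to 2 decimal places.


Step 1: L/D = CL / CD = 1.345 / 0.034
Step 2: L/D = 39.56

39.56


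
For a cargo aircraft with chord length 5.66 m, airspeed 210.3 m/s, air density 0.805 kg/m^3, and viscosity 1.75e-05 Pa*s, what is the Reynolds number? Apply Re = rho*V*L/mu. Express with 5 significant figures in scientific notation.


Step 1: Numerator = rho * V * L = 0.805 * 210.3 * 5.66 = 958.18989
Step 2: Re = 958.18989 / 1.75e-05
Step 3: Re = 5.4754e+07

5.4754e+07


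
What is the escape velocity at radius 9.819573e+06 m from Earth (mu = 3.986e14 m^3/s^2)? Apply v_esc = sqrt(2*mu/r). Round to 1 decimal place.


Step 1: 2*mu/r = 2 * 3.986e14 / 9.819573e+06 = 81184792.8622
Step 2: v_esc = sqrt(81184792.8622) = 9010.3 m/s

9010.3


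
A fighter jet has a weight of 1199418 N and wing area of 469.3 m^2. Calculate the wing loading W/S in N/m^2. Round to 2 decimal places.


Step 1: Wing loading = W / S = 1199418 / 469.3
Step 2: Wing loading = 2555.76 N/m^2

2555.76


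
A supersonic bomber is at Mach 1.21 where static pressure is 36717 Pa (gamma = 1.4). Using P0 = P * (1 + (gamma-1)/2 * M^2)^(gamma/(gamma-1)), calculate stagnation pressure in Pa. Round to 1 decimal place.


Step 1: (gamma-1)/2 * M^2 = 0.2 * 1.4641 = 0.29282
Step 2: 1 + 0.29282 = 1.29282
Step 3: Exponent gamma/(gamma-1) = 3.5
Step 4: P0 = 36717 * 1.29282^3.5 = 90209.1 Pa

90209.1


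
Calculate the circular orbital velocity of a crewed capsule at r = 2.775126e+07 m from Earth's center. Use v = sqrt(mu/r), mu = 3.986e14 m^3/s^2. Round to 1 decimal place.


Step 1: mu / r = 3.986e14 / 2.775126e+07 = 14363311.792
Step 2: v = sqrt(14363311.792) = 3789.9 m/s

3789.9


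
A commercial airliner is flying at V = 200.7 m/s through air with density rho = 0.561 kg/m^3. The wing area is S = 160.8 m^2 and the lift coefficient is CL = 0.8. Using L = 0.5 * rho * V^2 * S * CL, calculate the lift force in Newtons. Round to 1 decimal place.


Step 1: Calculate dynamic pressure q = 0.5 * 0.561 * 200.7^2 = 0.5 * 0.561 * 40280.49 = 11298.6774 Pa
Step 2: Multiply by wing area and lift coefficient: L = 11298.6774 * 160.8 * 0.8
Step 3: L = 1816827.3332 * 0.8 = 1453461.9 N

1453461.9


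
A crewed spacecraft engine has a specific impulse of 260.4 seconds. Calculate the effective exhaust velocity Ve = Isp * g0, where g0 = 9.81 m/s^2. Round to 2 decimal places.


Step 1: Ve = Isp * g0 = 260.4 * 9.81
Step 2: Ve = 2554.52 m/s

2554.52


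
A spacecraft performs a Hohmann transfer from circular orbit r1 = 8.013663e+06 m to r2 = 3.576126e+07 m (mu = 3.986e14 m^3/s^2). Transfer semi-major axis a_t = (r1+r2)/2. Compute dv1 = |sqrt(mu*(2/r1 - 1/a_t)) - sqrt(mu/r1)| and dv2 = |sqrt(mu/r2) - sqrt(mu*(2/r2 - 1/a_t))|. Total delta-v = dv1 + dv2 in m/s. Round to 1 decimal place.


Step 1: Transfer semi-major axis a_t = (8.013663e+06 + 3.576126e+07) / 2 = 2.188746e+07 m
Step 2: v1 (circular at r1) = sqrt(mu/r1) = 7052.66 m/s
Step 3: v_t1 = sqrt(mu*(2/r1 - 1/a_t)) = 9014.92 m/s
Step 4: dv1 = |9014.92 - 7052.66| = 1962.26 m/s
Step 5: v2 (circular at r2) = 3338.58 m/s, v_t2 = 2020.13 m/s
Step 6: dv2 = |3338.58 - 2020.13| = 1318.45 m/s
Step 7: Total delta-v = 1962.26 + 1318.45 = 3280.7 m/s

3280.7


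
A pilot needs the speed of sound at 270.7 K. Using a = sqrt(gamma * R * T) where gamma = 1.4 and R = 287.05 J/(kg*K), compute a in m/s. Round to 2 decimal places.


Step 1: gamma * R * T = 1.4 * 287.05 * 270.7 = 108786.209
Step 2: a = sqrt(108786.209) = 329.83 m/s

329.83


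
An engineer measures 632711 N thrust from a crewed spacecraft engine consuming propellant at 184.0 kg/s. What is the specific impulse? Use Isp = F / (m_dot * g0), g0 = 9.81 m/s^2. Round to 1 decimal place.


Step 1: m_dot * g0 = 184.0 * 9.81 = 1805.04
Step 2: Isp = 632711 / 1805.04 = 350.5 s

350.5


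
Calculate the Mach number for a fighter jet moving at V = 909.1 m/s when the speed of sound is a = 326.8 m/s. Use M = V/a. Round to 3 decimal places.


Step 1: M = V / a = 909.1 / 326.8
Step 2: M = 2.782

2.782


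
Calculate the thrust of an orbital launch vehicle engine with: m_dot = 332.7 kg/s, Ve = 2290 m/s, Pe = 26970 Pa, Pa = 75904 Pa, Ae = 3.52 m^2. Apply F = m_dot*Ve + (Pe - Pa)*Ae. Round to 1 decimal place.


Step 1: Momentum thrust = m_dot * Ve = 332.7 * 2290 = 761883.0 N
Step 2: Pressure thrust = (Pe - Pa) * Ae = (26970 - 75904) * 3.52 = -172247.68 N
Step 3: Total thrust F = 761883.0 + -172247.68 = 589635.3 N

589635.3


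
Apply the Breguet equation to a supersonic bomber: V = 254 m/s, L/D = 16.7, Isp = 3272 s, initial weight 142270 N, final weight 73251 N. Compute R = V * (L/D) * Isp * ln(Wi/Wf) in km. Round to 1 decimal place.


Step 1: Coefficient = V * (L/D) * Isp = 254 * 16.7 * 3272 = 13879169.6 m
Step 2: Wi/Wf = 142270 / 73251 = 1.942226
Step 3: ln(1.942226) = 0.663835
Step 4: R = 13879169.6 * 0.663835 = 9213475.2 m = 9213.5 km

9213.5


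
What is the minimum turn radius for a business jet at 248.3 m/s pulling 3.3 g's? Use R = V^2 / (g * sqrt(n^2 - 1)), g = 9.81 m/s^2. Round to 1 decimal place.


Step 1: V^2 = 248.3^2 = 61652.89
Step 2: n^2 - 1 = 3.3^2 - 1 = 9.89
Step 3: sqrt(9.89) = 3.144837
Step 4: R = 61652.89 / (9.81 * 3.144837) = 1998.4 m

1998.4


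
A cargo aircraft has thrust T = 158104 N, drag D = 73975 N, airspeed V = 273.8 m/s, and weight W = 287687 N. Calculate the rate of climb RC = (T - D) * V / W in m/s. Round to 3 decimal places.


Step 1: Excess thrust = T - D = 158104 - 73975 = 84129 N
Step 2: Excess power = 84129 * 273.8 = 23034520.2 W
Step 3: RC = 23034520.2 / 287687 = 80.068 m/s

80.068


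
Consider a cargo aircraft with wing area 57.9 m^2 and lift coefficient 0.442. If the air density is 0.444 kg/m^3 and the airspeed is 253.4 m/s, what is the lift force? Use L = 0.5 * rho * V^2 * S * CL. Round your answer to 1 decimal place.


Step 1: Calculate dynamic pressure q = 0.5 * 0.444 * 253.4^2 = 0.5 * 0.444 * 64211.56 = 14254.9663 Pa
Step 2: Multiply by wing area and lift coefficient: L = 14254.9663 * 57.9 * 0.442
Step 3: L = 825362.5499 * 0.442 = 364810.2 N

364810.2


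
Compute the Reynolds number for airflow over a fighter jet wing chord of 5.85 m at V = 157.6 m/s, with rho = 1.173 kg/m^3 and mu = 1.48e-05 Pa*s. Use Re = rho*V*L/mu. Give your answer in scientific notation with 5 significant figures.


Step 1: Numerator = rho * V * L = 1.173 * 157.6 * 5.85 = 1081.45908
Step 2: Re = 1081.45908 / 1.48e-05
Step 3: Re = 7.3072e+07

7.3072e+07


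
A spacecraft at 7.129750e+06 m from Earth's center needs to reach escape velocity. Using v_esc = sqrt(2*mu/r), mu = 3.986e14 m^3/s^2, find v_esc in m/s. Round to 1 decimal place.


Step 1: 2*mu/r = 2 * 3.986e14 / 7.129750e+06 = 111813177.1801
Step 2: v_esc = sqrt(111813177.1801) = 10574.2 m/s

10574.2


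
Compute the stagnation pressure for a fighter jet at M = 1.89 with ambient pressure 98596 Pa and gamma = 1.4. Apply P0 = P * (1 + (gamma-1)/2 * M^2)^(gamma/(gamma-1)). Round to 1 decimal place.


Step 1: (gamma-1)/2 * M^2 = 0.2 * 3.5721 = 0.71442
Step 2: 1 + 0.71442 = 1.71442
Step 3: Exponent gamma/(gamma-1) = 3.5
Step 4: P0 = 98596 * 1.71442^3.5 = 650533.4 Pa

650533.4


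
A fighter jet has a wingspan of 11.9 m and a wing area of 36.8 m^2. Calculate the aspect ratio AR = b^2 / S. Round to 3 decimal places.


Step 1: b^2 = 11.9^2 = 141.61
Step 2: AR = 141.61 / 36.8 = 3.848

3.848


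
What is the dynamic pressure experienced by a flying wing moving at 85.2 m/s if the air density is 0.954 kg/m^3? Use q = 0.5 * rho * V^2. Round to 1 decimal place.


Step 1: V^2 = 85.2^2 = 7259.04
Step 2: q = 0.5 * 0.954 * 7259.04
Step 3: q = 3462.6 Pa

3462.6


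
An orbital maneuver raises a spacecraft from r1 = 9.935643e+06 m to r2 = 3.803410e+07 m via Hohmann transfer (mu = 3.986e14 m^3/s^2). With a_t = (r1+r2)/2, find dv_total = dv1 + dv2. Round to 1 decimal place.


Step 1: Transfer semi-major axis a_t = (9.935643e+06 + 3.803410e+07) / 2 = 2.398487e+07 m
Step 2: v1 (circular at r1) = sqrt(mu/r1) = 6333.89 m/s
Step 3: v_t1 = sqrt(mu*(2/r1 - 1/a_t)) = 7976.06 m/s
Step 4: dv1 = |7976.06 - 6333.89| = 1642.17 m/s
Step 5: v2 (circular at r2) = 3237.29 m/s, v_t2 = 2083.59 m/s
Step 6: dv2 = |3237.29 - 2083.59| = 1153.71 m/s
Step 7: Total delta-v = 1642.17 + 1153.71 = 2795.9 m/s

2795.9


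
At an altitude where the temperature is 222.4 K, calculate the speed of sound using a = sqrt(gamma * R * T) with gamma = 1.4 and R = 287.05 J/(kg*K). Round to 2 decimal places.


Step 1: gamma * R * T = 1.4 * 287.05 * 222.4 = 89375.888
Step 2: a = sqrt(89375.888) = 298.96 m/s

298.96


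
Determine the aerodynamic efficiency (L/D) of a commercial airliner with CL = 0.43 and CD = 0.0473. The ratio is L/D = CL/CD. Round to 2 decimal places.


Step 1: L/D = CL / CD = 0.43 / 0.0473
Step 2: L/D = 9.09

9.09


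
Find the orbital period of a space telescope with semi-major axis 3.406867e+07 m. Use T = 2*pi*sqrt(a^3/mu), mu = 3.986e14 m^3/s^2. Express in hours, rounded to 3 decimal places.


Step 1: a^3 / mu = 3.954263e+22 / 3.986e14 = 9.920379e+07
Step 2: sqrt(9.920379e+07) = 9960.1097 s
Step 3: T = 2*pi * 9960.1097 = 62581.21 s
Step 4: T in hours = 62581.21 / 3600 = 17.384 hours

17.384


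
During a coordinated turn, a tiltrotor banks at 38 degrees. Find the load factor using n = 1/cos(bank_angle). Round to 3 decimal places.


Step 1: Convert 38 degrees to radians = 0.663225
Step 2: cos(38 deg) = 0.788011
Step 3: n = 1 / 0.788011 = 1.269

1.269


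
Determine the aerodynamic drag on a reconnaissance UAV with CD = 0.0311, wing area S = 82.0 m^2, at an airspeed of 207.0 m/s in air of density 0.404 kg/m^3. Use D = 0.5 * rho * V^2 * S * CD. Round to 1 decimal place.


Step 1: Dynamic pressure q = 0.5 * 0.404 * 207.0^2 = 8655.498 Pa
Step 2: Drag D = q * S * CD = 8655.498 * 82.0 * 0.0311
Step 3: D = 22073.3 N

22073.3


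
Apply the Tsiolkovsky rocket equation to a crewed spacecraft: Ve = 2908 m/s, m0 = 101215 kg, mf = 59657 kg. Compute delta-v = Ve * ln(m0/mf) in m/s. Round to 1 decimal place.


Step 1: Mass ratio m0/mf = 101215 / 59657 = 1.696616
Step 2: ln(1.696616) = 0.528635
Step 3: delta-v = 2908 * 0.528635 = 1537.3 m/s

1537.3


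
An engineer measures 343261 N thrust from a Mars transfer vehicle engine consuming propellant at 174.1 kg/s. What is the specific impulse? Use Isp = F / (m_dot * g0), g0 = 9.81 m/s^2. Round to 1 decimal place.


Step 1: m_dot * g0 = 174.1 * 9.81 = 1707.92
Step 2: Isp = 343261 / 1707.92 = 201.0 s

201.0


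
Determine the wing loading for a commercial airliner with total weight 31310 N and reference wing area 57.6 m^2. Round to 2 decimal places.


Step 1: Wing loading = W / S = 31310 / 57.6
Step 2: Wing loading = 543.58 N/m^2

543.58


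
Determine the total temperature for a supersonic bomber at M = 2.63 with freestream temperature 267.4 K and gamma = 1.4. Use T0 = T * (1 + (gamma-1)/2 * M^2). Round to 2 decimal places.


Step 1: (gamma-1)/2 = 0.2
Step 2: M^2 = 6.9169
Step 3: 1 + 0.2 * 6.9169 = 2.38338
Step 4: T0 = 267.4 * 2.38338 = 637.32 K

637.32


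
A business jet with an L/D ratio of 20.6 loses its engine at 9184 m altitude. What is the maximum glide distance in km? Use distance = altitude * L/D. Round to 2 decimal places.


Step 1: Glide distance = altitude * L/D = 9184 * 20.6 = 189190.4 m
Step 2: Convert to km: 189190.4 / 1000 = 189.19 km

189.19


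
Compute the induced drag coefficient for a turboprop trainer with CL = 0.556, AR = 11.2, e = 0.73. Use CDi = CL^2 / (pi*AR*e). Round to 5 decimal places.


Step 1: CL^2 = 0.556^2 = 0.309136
Step 2: pi * AR * e = 3.14159 * 11.2 * 0.73 = 25.685662
Step 3: CDi = 0.309136 / 25.685662 = 0.01204

0.01204


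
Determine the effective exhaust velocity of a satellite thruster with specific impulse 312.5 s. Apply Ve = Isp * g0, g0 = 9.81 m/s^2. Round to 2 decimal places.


Step 1: Ve = Isp * g0 = 312.5 * 9.81
Step 2: Ve = 3065.63 m/s

3065.63


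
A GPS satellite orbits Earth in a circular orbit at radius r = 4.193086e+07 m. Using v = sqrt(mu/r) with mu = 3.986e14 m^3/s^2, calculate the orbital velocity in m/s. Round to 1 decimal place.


Step 1: mu / r = 3.986e14 / 4.193086e+07 = 9506125.0831
Step 2: v = sqrt(9506125.0831) = 3083.2 m/s

3083.2


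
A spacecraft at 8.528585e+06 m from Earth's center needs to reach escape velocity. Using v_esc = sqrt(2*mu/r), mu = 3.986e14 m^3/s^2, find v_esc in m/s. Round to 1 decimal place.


Step 1: 2*mu/r = 2 * 3.986e14 / 8.528585e+06 = 93473888.1069
Step 2: v_esc = sqrt(93473888.1069) = 9668.2 m/s

9668.2


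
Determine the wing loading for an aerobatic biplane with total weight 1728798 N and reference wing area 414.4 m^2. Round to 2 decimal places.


Step 1: Wing loading = W / S = 1728798 / 414.4
Step 2: Wing loading = 4171.81 N/m^2

4171.81


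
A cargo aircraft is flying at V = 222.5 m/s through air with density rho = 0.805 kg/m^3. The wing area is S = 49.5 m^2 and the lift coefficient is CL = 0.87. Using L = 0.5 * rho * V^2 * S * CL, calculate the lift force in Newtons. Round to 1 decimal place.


Step 1: Calculate dynamic pressure q = 0.5 * 0.805 * 222.5^2 = 0.5 * 0.805 * 49506.25 = 19926.2656 Pa
Step 2: Multiply by wing area and lift coefficient: L = 19926.2656 * 49.5 * 0.87
Step 3: L = 986350.1484 * 0.87 = 858124.6 N

858124.6


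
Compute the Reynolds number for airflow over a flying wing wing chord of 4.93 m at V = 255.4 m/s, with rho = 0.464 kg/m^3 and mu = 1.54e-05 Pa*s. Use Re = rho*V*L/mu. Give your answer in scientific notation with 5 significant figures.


Step 1: Numerator = rho * V * L = 0.464 * 255.4 * 4.93 = 584.232608
Step 2: Re = 584.232608 / 1.54e-05
Step 3: Re = 3.7937e+07

3.7937e+07


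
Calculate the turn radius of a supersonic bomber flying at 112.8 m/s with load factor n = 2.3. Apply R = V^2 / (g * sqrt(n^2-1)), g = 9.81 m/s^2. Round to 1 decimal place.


Step 1: V^2 = 112.8^2 = 12723.84
Step 2: n^2 - 1 = 2.3^2 - 1 = 4.29
Step 3: sqrt(4.29) = 2.071232
Step 4: R = 12723.84 / (9.81 * 2.071232) = 626.2 m

626.2


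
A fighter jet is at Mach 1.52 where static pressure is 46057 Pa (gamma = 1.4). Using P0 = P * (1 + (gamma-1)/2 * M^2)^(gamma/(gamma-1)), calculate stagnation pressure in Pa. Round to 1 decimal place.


Step 1: (gamma-1)/2 * M^2 = 0.2 * 2.3104 = 0.46208
Step 2: 1 + 0.46208 = 1.46208
Step 3: Exponent gamma/(gamma-1) = 3.5
Step 4: P0 = 46057 * 1.46208^3.5 = 174058.3 Pa

174058.3


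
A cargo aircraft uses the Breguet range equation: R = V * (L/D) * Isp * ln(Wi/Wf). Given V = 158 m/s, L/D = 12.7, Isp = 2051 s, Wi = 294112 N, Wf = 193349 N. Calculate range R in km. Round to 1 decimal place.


Step 1: Coefficient = V * (L/D) * Isp = 158 * 12.7 * 2051 = 4115536.6 m
Step 2: Wi/Wf = 294112 / 193349 = 1.521146
Step 3: ln(1.521146) = 0.419464
Step 4: R = 4115536.6 * 0.419464 = 1726318.6 m = 1726.3 km

1726.3


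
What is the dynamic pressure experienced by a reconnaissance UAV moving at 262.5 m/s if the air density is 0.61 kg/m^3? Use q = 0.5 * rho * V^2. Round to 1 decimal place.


Step 1: V^2 = 262.5^2 = 68906.25
Step 2: q = 0.5 * 0.61 * 68906.25
Step 3: q = 21016.4 Pa

21016.4


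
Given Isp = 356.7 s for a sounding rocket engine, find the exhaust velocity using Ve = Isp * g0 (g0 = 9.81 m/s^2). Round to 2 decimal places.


Step 1: Ve = Isp * g0 = 356.7 * 9.81
Step 2: Ve = 3499.23 m/s

3499.23


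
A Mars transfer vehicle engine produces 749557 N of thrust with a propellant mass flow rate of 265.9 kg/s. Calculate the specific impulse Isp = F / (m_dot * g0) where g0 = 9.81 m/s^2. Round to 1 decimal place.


Step 1: m_dot * g0 = 265.9 * 9.81 = 2608.48
Step 2: Isp = 749557 / 2608.48 = 287.4 s

287.4


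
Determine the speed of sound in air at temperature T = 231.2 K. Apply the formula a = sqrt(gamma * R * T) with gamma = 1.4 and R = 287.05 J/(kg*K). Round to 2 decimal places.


Step 1: gamma * R * T = 1.4 * 287.05 * 231.2 = 92912.344
Step 2: a = sqrt(92912.344) = 304.82 m/s

304.82


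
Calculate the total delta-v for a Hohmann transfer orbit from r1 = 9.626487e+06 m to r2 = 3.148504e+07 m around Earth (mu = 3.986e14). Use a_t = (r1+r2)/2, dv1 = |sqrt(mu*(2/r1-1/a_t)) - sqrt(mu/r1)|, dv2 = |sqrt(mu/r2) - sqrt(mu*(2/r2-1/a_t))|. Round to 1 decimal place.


Step 1: Transfer semi-major axis a_t = (9.626487e+06 + 3.148504e+07) / 2 = 2.055576e+07 m
Step 2: v1 (circular at r1) = sqrt(mu/r1) = 6434.8 m/s
Step 3: v_t1 = sqrt(mu*(2/r1 - 1/a_t)) = 7963.79 m/s
Step 4: dv1 = |7963.79 - 6434.8| = 1529.0 m/s
Step 5: v2 (circular at r2) = 3558.09 m/s, v_t2 = 2434.91 m/s
Step 6: dv2 = |3558.09 - 2434.91| = 1123.17 m/s
Step 7: Total delta-v = 1529.0 + 1123.17 = 2652.2 m/s

2652.2


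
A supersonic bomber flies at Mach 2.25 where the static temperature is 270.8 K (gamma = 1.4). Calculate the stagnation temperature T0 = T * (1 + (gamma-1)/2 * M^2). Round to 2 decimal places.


Step 1: (gamma-1)/2 = 0.2
Step 2: M^2 = 5.0625
Step 3: 1 + 0.2 * 5.0625 = 2.0125
Step 4: T0 = 270.8 * 2.0125 = 544.99 K

544.99


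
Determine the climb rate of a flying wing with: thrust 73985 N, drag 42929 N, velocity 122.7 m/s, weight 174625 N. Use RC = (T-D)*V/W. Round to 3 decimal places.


Step 1: Excess thrust = T - D = 73985 - 42929 = 31056 N
Step 2: Excess power = 31056 * 122.7 = 3810571.2 W
Step 3: RC = 3810571.2 / 174625 = 21.821 m/s

21.821


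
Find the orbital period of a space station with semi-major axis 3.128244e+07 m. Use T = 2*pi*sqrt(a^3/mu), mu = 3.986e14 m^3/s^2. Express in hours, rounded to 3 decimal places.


Step 1: a^3 / mu = 3.061272e+22 / 3.986e14 = 7.680059e+07
Step 2: sqrt(7.680059e+07) = 8763.5947 s
Step 3: T = 2*pi * 8763.5947 = 55063.29 s
Step 4: T in hours = 55063.29 / 3600 = 15.295 hours

15.295


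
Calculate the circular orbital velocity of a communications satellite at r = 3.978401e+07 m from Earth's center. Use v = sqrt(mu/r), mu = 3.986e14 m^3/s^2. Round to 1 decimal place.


Step 1: mu / r = 3.986e14 / 3.978401e+07 = 10019100.6387
Step 2: v = sqrt(10019100.6387) = 3165.3 m/s

3165.3


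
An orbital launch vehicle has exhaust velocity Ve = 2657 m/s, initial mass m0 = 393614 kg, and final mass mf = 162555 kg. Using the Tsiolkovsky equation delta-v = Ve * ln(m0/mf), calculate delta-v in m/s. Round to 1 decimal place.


Step 1: Mass ratio m0/mf = 393614 / 162555 = 2.42142
Step 2: ln(2.42142) = 0.884354
Step 3: delta-v = 2657 * 0.884354 = 2349.7 m/s

2349.7


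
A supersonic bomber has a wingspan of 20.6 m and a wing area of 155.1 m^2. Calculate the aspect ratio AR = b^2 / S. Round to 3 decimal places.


Step 1: b^2 = 20.6^2 = 424.36
Step 2: AR = 424.36 / 155.1 = 2.736

2.736


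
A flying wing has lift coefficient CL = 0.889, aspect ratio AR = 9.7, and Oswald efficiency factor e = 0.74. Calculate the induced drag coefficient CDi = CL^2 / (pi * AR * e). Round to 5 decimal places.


Step 1: CL^2 = 0.889^2 = 0.790321
Step 2: pi * AR * e = 3.14159 * 9.7 * 0.74 = 22.550352
Step 3: CDi = 0.790321 / 22.550352 = 0.03505

0.03505


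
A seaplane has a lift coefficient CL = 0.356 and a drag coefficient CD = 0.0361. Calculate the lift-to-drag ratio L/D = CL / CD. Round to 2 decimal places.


Step 1: L/D = CL / CD = 0.356 / 0.0361
Step 2: L/D = 9.86

9.86


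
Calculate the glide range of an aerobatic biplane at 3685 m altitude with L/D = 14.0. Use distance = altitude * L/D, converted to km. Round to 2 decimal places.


Step 1: Glide distance = altitude * L/D = 3685 * 14.0 = 51590.0 m
Step 2: Convert to km: 51590.0 / 1000 = 51.59 km

51.59


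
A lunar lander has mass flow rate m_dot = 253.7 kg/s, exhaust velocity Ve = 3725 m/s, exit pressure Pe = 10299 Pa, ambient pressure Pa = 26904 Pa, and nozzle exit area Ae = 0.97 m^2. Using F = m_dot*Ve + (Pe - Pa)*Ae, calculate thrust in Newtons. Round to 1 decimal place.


Step 1: Momentum thrust = m_dot * Ve = 253.7 * 3725 = 945032.5 N
Step 2: Pressure thrust = (Pe - Pa) * Ae = (10299 - 26904) * 0.97 = -16106.85 N
Step 3: Total thrust F = 945032.5 + -16106.85 = 928925.7 N

928925.7


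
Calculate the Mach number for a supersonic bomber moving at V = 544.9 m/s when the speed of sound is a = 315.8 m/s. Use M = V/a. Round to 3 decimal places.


Step 1: M = V / a = 544.9 / 315.8
Step 2: M = 1.725

1.725


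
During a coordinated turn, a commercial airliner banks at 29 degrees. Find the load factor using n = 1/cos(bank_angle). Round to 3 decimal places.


Step 1: Convert 29 degrees to radians = 0.506145
Step 2: cos(29 deg) = 0.87462
Step 3: n = 1 / 0.87462 = 1.143

1.143


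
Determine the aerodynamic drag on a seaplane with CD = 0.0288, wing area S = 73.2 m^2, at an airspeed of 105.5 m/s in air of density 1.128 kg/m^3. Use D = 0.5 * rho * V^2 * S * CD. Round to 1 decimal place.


Step 1: Dynamic pressure q = 0.5 * 1.128 * 105.5^2 = 6277.461 Pa
Step 2: Drag D = q * S * CD = 6277.461 * 73.2 * 0.0288
Step 3: D = 13233.9 N

13233.9


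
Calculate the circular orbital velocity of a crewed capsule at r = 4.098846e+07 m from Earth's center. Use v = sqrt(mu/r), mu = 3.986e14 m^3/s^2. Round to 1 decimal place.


Step 1: mu / r = 3.986e14 / 4.098846e+07 = 9724688.3635
Step 2: v = sqrt(9724688.3635) = 3118.4 m/s

3118.4


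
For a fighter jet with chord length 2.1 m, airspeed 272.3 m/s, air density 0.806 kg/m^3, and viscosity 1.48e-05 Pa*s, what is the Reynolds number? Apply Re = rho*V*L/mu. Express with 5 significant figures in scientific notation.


Step 1: Numerator = rho * V * L = 0.806 * 272.3 * 2.1 = 460.89498
Step 2: Re = 460.89498 / 1.48e-05
Step 3: Re = 3.1142e+07

3.1142e+07


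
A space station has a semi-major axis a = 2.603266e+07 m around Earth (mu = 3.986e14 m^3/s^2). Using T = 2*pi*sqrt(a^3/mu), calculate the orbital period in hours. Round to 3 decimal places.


Step 1: a^3 / mu = 1.764232e+22 / 3.986e14 = 4.426071e+07
Step 2: sqrt(4.426071e+07) = 6652.8721 s
Step 3: T = 2*pi * 6652.8721 = 41801.23 s
Step 4: T in hours = 41801.23 / 3600 = 11.611 hours

11.611


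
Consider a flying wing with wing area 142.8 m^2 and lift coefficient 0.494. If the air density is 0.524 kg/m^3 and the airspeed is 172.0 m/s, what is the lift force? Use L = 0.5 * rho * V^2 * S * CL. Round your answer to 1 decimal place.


Step 1: Calculate dynamic pressure q = 0.5 * 0.524 * 172.0^2 = 0.5 * 0.524 * 29584.0 = 7751.008 Pa
Step 2: Multiply by wing area and lift coefficient: L = 7751.008 * 142.8 * 0.494
Step 3: L = 1106843.9424 * 0.494 = 546780.9 N

546780.9


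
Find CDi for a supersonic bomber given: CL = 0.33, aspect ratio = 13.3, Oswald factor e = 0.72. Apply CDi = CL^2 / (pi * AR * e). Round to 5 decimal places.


Step 1: CL^2 = 0.33^2 = 0.1089
Step 2: pi * AR * e = 3.14159 * 13.3 * 0.72 = 30.083891
Step 3: CDi = 0.1089 / 30.083891 = 0.00362

0.00362


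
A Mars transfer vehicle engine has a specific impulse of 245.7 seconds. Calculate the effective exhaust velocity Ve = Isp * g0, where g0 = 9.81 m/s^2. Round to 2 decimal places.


Step 1: Ve = Isp * g0 = 245.7 * 9.81
Step 2: Ve = 2410.32 m/s

2410.32


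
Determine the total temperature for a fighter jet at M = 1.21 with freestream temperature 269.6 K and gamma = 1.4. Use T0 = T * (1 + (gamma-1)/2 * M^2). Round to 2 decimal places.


Step 1: (gamma-1)/2 = 0.2
Step 2: M^2 = 1.4641
Step 3: 1 + 0.2 * 1.4641 = 1.29282
Step 4: T0 = 269.6 * 1.29282 = 348.54 K

348.54


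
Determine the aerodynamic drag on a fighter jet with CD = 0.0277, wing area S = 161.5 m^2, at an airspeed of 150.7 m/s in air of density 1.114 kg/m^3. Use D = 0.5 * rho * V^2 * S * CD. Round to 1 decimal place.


Step 1: Dynamic pressure q = 0.5 * 1.114 * 150.7^2 = 12649.7429 Pa
Step 2: Drag D = q * S * CD = 12649.7429 * 161.5 * 0.0277
Step 3: D = 56589.3 N

56589.3


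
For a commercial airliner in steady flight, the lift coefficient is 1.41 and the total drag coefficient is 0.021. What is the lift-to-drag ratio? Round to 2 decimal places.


Step 1: L/D = CL / CD = 1.41 / 0.021
Step 2: L/D = 67.14

67.14


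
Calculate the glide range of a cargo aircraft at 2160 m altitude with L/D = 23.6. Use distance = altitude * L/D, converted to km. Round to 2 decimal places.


Step 1: Glide distance = altitude * L/D = 2160 * 23.6 = 50976.0 m
Step 2: Convert to km: 50976.0 / 1000 = 50.98 km

50.98


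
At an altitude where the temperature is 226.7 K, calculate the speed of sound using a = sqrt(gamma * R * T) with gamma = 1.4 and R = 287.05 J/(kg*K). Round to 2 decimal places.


Step 1: gamma * R * T = 1.4 * 287.05 * 226.7 = 91103.929
Step 2: a = sqrt(91103.929) = 301.83 m/s

301.83


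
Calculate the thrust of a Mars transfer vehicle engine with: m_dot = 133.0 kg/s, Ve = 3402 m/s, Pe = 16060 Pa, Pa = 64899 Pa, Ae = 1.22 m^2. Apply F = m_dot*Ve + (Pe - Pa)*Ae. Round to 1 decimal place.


Step 1: Momentum thrust = m_dot * Ve = 133.0 * 3402 = 452466.0 N
Step 2: Pressure thrust = (Pe - Pa) * Ae = (16060 - 64899) * 1.22 = -59583.58 N
Step 3: Total thrust F = 452466.0 + -59583.58 = 392882.4 N

392882.4


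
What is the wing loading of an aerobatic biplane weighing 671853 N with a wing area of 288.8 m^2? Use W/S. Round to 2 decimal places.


Step 1: Wing loading = W / S = 671853 / 288.8
Step 2: Wing loading = 2326.36 N/m^2

2326.36


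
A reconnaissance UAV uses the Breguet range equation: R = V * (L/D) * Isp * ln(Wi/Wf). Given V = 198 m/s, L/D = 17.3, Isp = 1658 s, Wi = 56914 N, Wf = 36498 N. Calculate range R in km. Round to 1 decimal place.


Step 1: Coefficient = V * (L/D) * Isp = 198 * 17.3 * 1658 = 5679313.2 m
Step 2: Wi/Wf = 56914 / 36498 = 1.559373
Step 3: ln(1.559373) = 0.444284
Step 4: R = 5679313.2 * 0.444284 = 2523227.4 m = 2523.2 km

2523.2


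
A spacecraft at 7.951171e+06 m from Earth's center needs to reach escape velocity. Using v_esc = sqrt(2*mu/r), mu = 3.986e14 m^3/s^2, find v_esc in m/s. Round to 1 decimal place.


Step 1: 2*mu/r = 2 * 3.986e14 / 7.951171e+06 = 100261961.4142
Step 2: v_esc = sqrt(100261961.4142) = 10013.1 m/s

10013.1


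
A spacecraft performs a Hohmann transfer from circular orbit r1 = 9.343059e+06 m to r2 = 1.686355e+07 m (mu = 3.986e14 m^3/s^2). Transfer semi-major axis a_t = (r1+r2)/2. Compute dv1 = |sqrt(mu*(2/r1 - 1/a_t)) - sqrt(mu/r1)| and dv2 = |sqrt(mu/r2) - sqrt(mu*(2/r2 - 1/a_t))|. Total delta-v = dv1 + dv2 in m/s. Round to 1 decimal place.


Step 1: Transfer semi-major axis a_t = (9.343059e+06 + 1.686355e+07) / 2 = 1.310330e+07 m
Step 2: v1 (circular at r1) = sqrt(mu/r1) = 6531.67 m/s
Step 3: v_t1 = sqrt(mu*(2/r1 - 1/a_t)) = 7409.83 m/s
Step 4: dv1 = |7409.83 - 6531.67| = 878.16 m/s
Step 5: v2 (circular at r2) = 4861.77 m/s, v_t2 = 4105.33 m/s
Step 6: dv2 = |4861.77 - 4105.33| = 756.44 m/s
Step 7: Total delta-v = 878.16 + 756.44 = 1634.6 m/s

1634.6


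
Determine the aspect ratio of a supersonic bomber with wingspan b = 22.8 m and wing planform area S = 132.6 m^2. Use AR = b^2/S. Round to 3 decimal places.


Step 1: b^2 = 22.8^2 = 519.84
Step 2: AR = 519.84 / 132.6 = 3.920

3.920


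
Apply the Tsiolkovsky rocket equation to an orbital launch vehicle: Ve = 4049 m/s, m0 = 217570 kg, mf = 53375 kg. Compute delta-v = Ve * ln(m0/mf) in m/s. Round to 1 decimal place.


Step 1: Mass ratio m0/mf = 217570 / 53375 = 4.076253
Step 2: ln(4.076253) = 1.405178
Step 3: delta-v = 4049 * 1.405178 = 5689.6 m/s

5689.6


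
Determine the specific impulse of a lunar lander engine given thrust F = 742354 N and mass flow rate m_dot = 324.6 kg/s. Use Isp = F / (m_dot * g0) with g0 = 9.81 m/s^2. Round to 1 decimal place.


Step 1: m_dot * g0 = 324.6 * 9.81 = 3184.33
Step 2: Isp = 742354 / 3184.33 = 233.1 s

233.1


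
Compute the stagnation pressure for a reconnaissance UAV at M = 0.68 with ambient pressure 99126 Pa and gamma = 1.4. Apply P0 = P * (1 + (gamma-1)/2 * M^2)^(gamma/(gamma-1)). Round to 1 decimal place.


Step 1: (gamma-1)/2 * M^2 = 0.2 * 0.4624 = 0.09248
Step 2: 1 + 0.09248 = 1.09248
Step 3: Exponent gamma/(gamma-1) = 3.5
Step 4: P0 = 99126 * 1.09248^3.5 = 135093.6 Pa

135093.6


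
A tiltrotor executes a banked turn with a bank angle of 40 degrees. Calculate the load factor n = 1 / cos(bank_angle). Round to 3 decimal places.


Step 1: Convert 40 degrees to radians = 0.698132
Step 2: cos(40 deg) = 0.766044
Step 3: n = 1 / 0.766044 = 1.305

1.305


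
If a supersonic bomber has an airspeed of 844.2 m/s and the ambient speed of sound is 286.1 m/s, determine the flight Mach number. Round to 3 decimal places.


Step 1: M = V / a = 844.2 / 286.1
Step 2: M = 2.951

2.951


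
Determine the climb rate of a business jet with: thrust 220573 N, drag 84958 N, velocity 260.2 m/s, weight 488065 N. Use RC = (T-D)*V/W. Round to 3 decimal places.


Step 1: Excess thrust = T - D = 220573 - 84958 = 135615 N
Step 2: Excess power = 135615 * 260.2 = 35287023.0 W
Step 3: RC = 35287023.0 / 488065 = 72.300 m/s

72.300


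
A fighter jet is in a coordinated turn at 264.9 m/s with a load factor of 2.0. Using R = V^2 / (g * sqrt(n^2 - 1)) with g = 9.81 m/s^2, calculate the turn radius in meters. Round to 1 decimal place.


Step 1: V^2 = 264.9^2 = 70172.01
Step 2: n^2 - 1 = 2.0^2 - 1 = 3.0
Step 3: sqrt(3.0) = 1.732051
Step 4: R = 70172.01 / (9.81 * 1.732051) = 4129.9 m

4129.9


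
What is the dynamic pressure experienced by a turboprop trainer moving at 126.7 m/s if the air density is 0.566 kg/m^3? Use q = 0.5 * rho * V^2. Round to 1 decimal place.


Step 1: V^2 = 126.7^2 = 16052.89
Step 2: q = 0.5 * 0.566 * 16052.89
Step 3: q = 4543.0 Pa

4543.0


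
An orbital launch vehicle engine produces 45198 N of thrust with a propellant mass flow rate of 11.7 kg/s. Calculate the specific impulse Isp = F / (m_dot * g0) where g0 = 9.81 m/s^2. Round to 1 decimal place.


Step 1: m_dot * g0 = 11.7 * 9.81 = 114.78
Step 2: Isp = 45198 / 114.78 = 393.8 s

393.8


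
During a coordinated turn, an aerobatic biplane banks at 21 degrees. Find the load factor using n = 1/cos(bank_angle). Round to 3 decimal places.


Step 1: Convert 21 degrees to radians = 0.366519
Step 2: cos(21 deg) = 0.93358
Step 3: n = 1 / 0.93358 = 1.071

1.071


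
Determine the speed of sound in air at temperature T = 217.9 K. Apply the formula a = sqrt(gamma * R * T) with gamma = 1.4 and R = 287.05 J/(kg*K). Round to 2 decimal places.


Step 1: gamma * R * T = 1.4 * 287.05 * 217.9 = 87567.473
Step 2: a = sqrt(87567.473) = 295.92 m/s

295.92


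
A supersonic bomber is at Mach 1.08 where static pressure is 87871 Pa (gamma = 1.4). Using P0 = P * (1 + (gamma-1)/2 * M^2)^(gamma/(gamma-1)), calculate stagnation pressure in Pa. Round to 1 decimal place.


Step 1: (gamma-1)/2 * M^2 = 0.2 * 1.1664 = 0.23328
Step 2: 1 + 0.23328 = 1.23328
Step 3: Exponent gamma/(gamma-1) = 3.5
Step 4: P0 = 87871 * 1.23328^3.5 = 183046.5 Pa

183046.5


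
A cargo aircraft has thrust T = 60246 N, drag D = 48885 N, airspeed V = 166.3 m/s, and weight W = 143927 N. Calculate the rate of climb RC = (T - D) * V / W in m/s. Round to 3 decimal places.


Step 1: Excess thrust = T - D = 60246 - 48885 = 11361 N
Step 2: Excess power = 11361 * 166.3 = 1889334.3 W
Step 3: RC = 1889334.3 / 143927 = 13.127 m/s

13.127


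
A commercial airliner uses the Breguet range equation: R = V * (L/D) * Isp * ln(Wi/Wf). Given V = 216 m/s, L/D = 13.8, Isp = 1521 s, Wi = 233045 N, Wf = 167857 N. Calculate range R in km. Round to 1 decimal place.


Step 1: Coefficient = V * (L/D) * Isp = 216 * 13.8 * 1521 = 4533796.8 m
Step 2: Wi/Wf = 233045 / 167857 = 1.388354
Step 3: ln(1.388354) = 0.328119
Step 4: R = 4533796.8 * 0.328119 = 1487625.5 m = 1487.6 km

1487.6


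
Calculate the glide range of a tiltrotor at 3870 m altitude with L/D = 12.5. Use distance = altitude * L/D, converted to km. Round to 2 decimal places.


Step 1: Glide distance = altitude * L/D = 3870 * 12.5 = 48375.0 m
Step 2: Convert to km: 48375.0 / 1000 = 48.38 km

48.38


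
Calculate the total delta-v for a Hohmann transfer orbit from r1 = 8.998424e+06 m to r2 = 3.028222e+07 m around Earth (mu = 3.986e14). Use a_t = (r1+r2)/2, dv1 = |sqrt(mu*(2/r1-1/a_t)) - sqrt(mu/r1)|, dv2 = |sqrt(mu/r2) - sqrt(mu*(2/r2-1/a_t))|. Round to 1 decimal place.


Step 1: Transfer semi-major axis a_t = (8.998424e+06 + 3.028222e+07) / 2 = 1.964032e+07 m
Step 2: v1 (circular at r1) = sqrt(mu/r1) = 6655.57 m/s
Step 3: v_t1 = sqrt(mu*(2/r1 - 1/a_t)) = 8264.28 m/s
Step 4: dv1 = |8264.28 - 6655.57| = 1608.71 m/s
Step 5: v2 (circular at r2) = 3628.06 m/s, v_t2 = 2455.75 m/s
Step 6: dv2 = |3628.06 - 2455.75| = 1172.32 m/s
Step 7: Total delta-v = 1608.71 + 1172.32 = 2781.0 m/s

2781.0


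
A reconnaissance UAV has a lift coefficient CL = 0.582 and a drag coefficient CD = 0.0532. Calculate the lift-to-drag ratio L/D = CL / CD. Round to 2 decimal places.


Step 1: L/D = CL / CD = 0.582 / 0.0532
Step 2: L/D = 10.94

10.94


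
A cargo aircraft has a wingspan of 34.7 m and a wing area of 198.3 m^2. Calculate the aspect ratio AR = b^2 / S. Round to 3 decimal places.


Step 1: b^2 = 34.7^2 = 1204.09
Step 2: AR = 1204.09 / 198.3 = 6.072

6.072


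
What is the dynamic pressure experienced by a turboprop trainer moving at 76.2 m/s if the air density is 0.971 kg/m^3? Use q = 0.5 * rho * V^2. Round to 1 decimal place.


Step 1: V^2 = 76.2^2 = 5806.44
Step 2: q = 0.5 * 0.971 * 5806.44
Step 3: q = 2819.0 Pa

2819.0


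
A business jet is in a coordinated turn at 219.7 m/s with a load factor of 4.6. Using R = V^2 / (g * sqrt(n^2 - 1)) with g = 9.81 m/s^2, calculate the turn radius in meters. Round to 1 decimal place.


Step 1: V^2 = 219.7^2 = 48268.09
Step 2: n^2 - 1 = 4.6^2 - 1 = 20.16
Step 3: sqrt(20.16) = 4.489989
Step 4: R = 48268.09 / (9.81 * 4.489989) = 1095.8 m

1095.8


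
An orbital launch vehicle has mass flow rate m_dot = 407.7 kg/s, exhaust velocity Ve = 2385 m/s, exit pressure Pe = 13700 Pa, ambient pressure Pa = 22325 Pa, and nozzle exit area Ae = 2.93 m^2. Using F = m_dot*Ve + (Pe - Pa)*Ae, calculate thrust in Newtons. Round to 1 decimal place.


Step 1: Momentum thrust = m_dot * Ve = 407.7 * 2385 = 972364.5 N
Step 2: Pressure thrust = (Pe - Pa) * Ae = (13700 - 22325) * 2.93 = -25271.25 N
Step 3: Total thrust F = 972364.5 + -25271.25 = 947093.3 N

947093.3


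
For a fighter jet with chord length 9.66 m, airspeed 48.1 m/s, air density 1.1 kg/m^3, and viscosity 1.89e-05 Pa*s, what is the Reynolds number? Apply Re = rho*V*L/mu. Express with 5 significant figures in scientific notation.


Step 1: Numerator = rho * V * L = 1.1 * 48.1 * 9.66 = 511.1106
Step 2: Re = 511.1106 / 1.89e-05
Step 3: Re = 2.7043e+07

2.7043e+07


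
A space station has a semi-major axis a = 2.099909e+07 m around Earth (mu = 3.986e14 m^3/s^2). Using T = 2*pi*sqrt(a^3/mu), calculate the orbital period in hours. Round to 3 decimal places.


Step 1: a^3 / mu = 9.259796e+21 / 3.986e14 = 2.323080e+07
Step 2: sqrt(2.323080e+07) = 4819.8338 s
Step 3: T = 2*pi * 4819.8338 = 30283.91 s
Step 4: T in hours = 30283.91 / 3600 = 8.412 hours

8.412


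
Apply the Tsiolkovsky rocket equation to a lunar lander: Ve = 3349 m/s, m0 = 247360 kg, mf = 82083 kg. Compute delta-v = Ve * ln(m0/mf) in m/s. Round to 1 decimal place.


Step 1: Mass ratio m0/mf = 247360 / 82083 = 3.013535
Step 2: ln(3.013535) = 1.103114
Step 3: delta-v = 3349 * 1.103114 = 3694.3 m/s

3694.3
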